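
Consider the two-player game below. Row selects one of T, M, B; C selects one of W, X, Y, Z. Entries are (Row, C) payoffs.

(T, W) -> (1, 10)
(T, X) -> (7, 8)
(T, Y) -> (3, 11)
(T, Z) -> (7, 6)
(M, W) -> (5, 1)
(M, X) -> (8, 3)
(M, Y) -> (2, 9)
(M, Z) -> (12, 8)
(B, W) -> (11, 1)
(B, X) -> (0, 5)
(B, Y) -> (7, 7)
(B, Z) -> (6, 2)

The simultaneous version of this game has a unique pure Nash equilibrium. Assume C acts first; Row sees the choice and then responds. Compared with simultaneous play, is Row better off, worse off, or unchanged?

better off

Solve by backward induction (C leads).
- W → Row plays B (best of 1, 5, 11); C gets 1.
- X → Row plays M (best of 7, 8, 0); C gets 3.
- Y → Row plays B (best of 3, 2, 7); C gets 7.
- Z → Row plays M (best of 7, 12, 6); C gets 8.
C's induced payoffs are 1, 3, 7, 8, so C commits to Z. Subgame-perfect outcome: (M, Z) with payoffs (12, 8).
Under simultaneous play:
Row's best replies: W→B; X→M; Y→B; Z→M.
C's best replies: T→Y; M→Y; B→Y.
The unique mutual best reply is (B, Y), giving (7, 7).
Row earns 12 sequentially versus 7 at the Nash outcome: better off.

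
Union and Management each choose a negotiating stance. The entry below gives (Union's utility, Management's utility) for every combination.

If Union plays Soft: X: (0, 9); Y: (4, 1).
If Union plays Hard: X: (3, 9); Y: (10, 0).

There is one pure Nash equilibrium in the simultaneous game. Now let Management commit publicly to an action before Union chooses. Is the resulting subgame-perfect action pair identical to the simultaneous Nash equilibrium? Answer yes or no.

Solve by backward induction (Management leads).
- X → Union plays Hard (best of 0, 3); Management gets 9.
- Y → Union plays Hard (best of 4, 10); Management gets 0.
Among 9, 0, the best is 9 at X. Subgame-perfect outcome: (Hard, X) with payoffs (3, 9).
Now find the simultaneous Nash equilibrium.
Union's best replies: X→Hard; Y→Hard.
Management's best replies: Soft→X; Hard→X.
Only (Hard, X) has each player best-responding; Nash payoffs (3, 9).
Sequential outcome (Hard, X) coincides with the Nash profile (Hard, X).

yes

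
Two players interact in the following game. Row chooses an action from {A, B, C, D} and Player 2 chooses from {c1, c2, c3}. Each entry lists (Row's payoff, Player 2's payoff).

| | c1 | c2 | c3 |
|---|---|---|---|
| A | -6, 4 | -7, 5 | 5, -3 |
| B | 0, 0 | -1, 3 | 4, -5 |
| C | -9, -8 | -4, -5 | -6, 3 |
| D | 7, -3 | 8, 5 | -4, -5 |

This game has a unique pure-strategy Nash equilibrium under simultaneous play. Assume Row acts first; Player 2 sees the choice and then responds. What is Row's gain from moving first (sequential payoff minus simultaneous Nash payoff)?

Player 2 best-responds to each possible Row move:
- A → Player 2 plays c2 (best of 4, 5, -3); Row gets -7.
- B → Player 2 plays c2 (best of 0, 3, -5); Row gets -1.
- C → Player 2 plays c3 (best of -8, -5, 3); Row gets -6.
- D → Player 2 plays c2 (best of -3, 5, -5); Row gets 8.
Row's induced payoffs are -7, -1, -6, 8, so Row commits to D. Subgame-perfect outcome: (D, c2) with payoffs (8, 5).
Under simultaneous play:
Row's best replies: c1→D; c2→D; c3→A.
Player 2's best replies: A→c2; B→c2; C→c3; D→c2.
The unique mutual best reply is (D, c2), giving (8, 5).
Row's commitment gain: 8 − 8 = 0.

0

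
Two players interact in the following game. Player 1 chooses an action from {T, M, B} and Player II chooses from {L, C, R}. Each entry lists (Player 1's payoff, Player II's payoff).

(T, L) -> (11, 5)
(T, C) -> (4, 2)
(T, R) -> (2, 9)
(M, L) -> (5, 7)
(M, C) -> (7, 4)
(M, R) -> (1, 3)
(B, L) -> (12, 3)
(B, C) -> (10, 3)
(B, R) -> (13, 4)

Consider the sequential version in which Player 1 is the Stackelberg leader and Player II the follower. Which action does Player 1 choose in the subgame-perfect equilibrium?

B

Backward induction with Player 1 moving first.
- T: BR = R, leader payoff 2.
- M: BR = L, leader payoff 5.
- B: BR = R, leader payoff 13.
Maximizing over 2, 5, 13, Player 1 chooses B. Subgame-perfect outcome: (B, R) with payoffs (13, 4).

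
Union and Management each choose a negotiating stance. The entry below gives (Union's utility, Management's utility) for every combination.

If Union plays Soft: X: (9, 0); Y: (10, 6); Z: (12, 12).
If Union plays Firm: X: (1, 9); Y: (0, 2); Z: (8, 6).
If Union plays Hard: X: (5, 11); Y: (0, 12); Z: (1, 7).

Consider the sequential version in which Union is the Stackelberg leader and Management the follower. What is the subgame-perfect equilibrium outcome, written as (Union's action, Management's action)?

(Soft, Z)

Solve by backward induction (Union leads).
- Soft → Management plays Z (best of 0, 6, 12); Union gets 12.
- Firm → Management plays X (best of 9, 2, 6); Union gets 1.
- Hard → Management plays Y (best of 11, 12, 7); Union gets 0.
Among 12, 1, 0, the best is 12 at Soft. Subgame-perfect outcome: (Soft, Z) with payoffs (12, 12).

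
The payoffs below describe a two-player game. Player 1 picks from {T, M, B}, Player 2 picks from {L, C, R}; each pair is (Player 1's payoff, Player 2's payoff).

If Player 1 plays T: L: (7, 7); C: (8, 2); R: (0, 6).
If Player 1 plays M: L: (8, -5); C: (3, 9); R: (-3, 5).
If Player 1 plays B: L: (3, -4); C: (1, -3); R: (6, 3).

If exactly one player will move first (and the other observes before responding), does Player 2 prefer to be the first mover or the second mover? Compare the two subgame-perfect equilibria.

If Player 1 leads: Player 2's best replies are T→L, M→C, B→R; Player 1's induced payoffs 7, 3, 6; outcome (T, L), payoffs (7, 7).
If Player 2 leads: Player 1's best replies are L→M, C→T, R→B; Player 2's induced payoffs -5, 2, 3; outcome (B, R), payoffs (6, 3).
Player 2 gets 3 moving first and 7 moving second, so Player 2 prefers to move second.

second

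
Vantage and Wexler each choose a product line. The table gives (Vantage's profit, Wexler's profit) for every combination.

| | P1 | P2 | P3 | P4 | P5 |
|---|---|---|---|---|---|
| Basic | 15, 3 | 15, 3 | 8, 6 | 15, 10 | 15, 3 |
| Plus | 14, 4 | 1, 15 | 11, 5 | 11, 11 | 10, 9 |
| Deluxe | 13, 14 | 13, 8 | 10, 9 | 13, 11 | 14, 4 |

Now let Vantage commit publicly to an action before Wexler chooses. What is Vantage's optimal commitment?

Backward induction with Vantage moving first.
- Basic → Wexler plays P4 (best of 3, 3, 6, 10, 3); Vantage gets 15.
- Plus → Wexler plays P2 (best of 4, 15, 5, 11, 9); Vantage gets 1.
- Deluxe → Wexler plays P1 (best of 14, 8, 9, 11, 4); Vantage gets 13.
Maximizing over 15, 1, 13, Vantage chooses Basic. Subgame-perfect outcome: (Basic, P4) with payoffs (15, 10).

Basic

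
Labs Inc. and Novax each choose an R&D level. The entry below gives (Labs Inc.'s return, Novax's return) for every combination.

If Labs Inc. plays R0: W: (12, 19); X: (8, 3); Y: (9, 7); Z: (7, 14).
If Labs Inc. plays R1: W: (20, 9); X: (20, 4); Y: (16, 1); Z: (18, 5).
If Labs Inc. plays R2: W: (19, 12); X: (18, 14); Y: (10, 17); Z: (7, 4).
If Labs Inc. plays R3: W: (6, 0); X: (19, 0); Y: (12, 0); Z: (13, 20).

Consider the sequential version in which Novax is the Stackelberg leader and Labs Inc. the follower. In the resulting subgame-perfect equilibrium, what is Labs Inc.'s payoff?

20

Work backward from Labs Inc.'s decision.
- W → Labs Inc. plays R1 (best of 12, 20, 19, 6); Novax gets 9.
- X → Labs Inc. plays R1 (best of 8, 20, 18, 19); Novax gets 4.
- Y → Labs Inc. plays R1 (best of 9, 16, 10, 12); Novax gets 1.
- Z → Labs Inc. plays R1 (best of 7, 18, 7, 13); Novax gets 5.
Maximizing over 9, 4, 1, 5, Novax chooses W. Subgame-perfect outcome: (R1, W) with payoffs (20, 9).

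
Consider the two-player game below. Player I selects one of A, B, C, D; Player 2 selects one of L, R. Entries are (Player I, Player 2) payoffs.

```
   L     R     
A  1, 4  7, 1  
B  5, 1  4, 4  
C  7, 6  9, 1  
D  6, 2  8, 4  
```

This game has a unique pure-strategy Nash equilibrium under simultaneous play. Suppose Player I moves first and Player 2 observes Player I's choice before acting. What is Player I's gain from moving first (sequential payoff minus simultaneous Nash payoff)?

1

Solve by backward induction (Player I leads).
- A: Player 2 compares 4, 1 and picks L; Player I would get 1.
- B: Player 2 compares 1, 4 and picks R; Player I would get 4.
- C: Player 2 compares 6, 1 and picks L; Player I would get 7.
- D: Player 2 compares 2, 4 and picks R; Player I would get 8.
Maximizing over 1, 4, 7, 8, Player I chooses D. Subgame-perfect outcome: (D, R) with payoffs (8, 4).
Now find the simultaneous Nash equilibrium.
Player I's best replies: L→C; R→C.
Player 2's best replies: A→L; B→R; C→L; D→R.
The unique mutual best reply is (C, L), giving (7, 6).
Player I's commitment gain: 8 − 7 = 1.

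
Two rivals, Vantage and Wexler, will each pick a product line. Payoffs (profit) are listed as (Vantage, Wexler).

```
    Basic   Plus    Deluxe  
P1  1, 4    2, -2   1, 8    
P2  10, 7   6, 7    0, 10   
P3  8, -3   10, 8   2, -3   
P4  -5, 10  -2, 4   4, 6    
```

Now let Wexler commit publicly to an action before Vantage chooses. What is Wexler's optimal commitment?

Backward induction with Wexler moving first.
- Basic: Vantage compares 1, 10, 8, -5 and picks P2; Wexler would get 7.
- Plus: Vantage compares 2, 6, 10, -2 and picks P3; Wexler would get 8.
- Deluxe: Vantage compares 1, 0, 2, 4 and picks P4; Wexler would get 6.
Maximizing over 7, 8, 6, Wexler chooses Plus. Subgame-perfect outcome: (P3, Plus) with payoffs (10, 8).

Plus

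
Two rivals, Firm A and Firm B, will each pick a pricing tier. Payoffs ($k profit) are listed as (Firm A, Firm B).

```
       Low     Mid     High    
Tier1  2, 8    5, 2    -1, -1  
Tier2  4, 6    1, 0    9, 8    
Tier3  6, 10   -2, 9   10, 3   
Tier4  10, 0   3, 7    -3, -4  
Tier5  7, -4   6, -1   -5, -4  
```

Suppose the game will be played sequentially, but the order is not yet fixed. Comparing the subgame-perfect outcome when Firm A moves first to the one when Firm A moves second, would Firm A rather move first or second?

second

If Firm A leads: Firm B's best replies are Tier1→Low, Tier2→High, Tier3→Low, Tier4→Mid, Tier5→Mid; Firm A's induced payoffs 2, 9, 6, 3, 6; outcome (Tier2, High), payoffs (9, 8).
If Firm B leads: Firm A's best replies are Low→Tier4, Mid→Tier5, High→Tier3; Firm B's induced payoffs 0, -1, 3; outcome (Tier3, High), payoffs (10, 3).
Firm A gets 9 moving first and 10 moving second, so Firm A prefers to move second.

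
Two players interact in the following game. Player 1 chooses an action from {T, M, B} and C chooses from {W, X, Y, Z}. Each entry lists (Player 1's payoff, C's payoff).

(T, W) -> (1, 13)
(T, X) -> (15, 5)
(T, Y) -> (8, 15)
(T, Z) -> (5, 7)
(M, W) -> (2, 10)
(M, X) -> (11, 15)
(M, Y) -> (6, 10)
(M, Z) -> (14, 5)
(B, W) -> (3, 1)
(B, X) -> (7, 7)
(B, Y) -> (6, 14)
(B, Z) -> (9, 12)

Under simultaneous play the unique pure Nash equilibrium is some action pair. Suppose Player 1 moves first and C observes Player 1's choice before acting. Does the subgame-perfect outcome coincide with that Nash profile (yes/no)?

Solve by backward induction (Player 1 leads).
- T: BR = Y, leader payoff 8.
- M: BR = X, leader payoff 11.
- B: BR = Y, leader payoff 6.
Among 8, 11, 6, the best is 11 at M. Subgame-perfect outcome: (M, X) with payoffs (11, 15).
Now find the simultaneous Nash equilibrium.
Player 1's best replies: W→B; X→T; Y→T; Z→M.
C's best replies: T→Y; M→X; B→Y.
Only (T, Y) has each player best-responding; Nash payoffs (8, 15).
Sequential outcome (M, X) differs from the Nash profile (T, Y).

no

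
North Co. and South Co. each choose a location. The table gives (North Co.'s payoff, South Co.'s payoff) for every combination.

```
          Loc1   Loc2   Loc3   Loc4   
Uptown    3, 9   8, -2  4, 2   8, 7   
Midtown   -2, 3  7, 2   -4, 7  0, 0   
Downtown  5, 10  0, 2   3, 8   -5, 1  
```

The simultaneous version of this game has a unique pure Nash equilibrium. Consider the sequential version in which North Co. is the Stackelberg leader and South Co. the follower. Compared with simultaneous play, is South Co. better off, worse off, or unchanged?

Solve by backward induction (North Co. leads).
- Uptown: BR = Loc1, leader payoff 3.
- Midtown: BR = Loc3, leader payoff -4.
- Downtown: BR = Loc1, leader payoff 5.
Maximizing over 3, -4, 5, North Co. chooses Downtown. Subgame-perfect outcome: (Downtown, Loc1) with payoffs (5, 10).
Now find the simultaneous Nash equilibrium.
North Co.'s best replies: Loc1→Downtown; Loc2→Uptown; Loc3→Uptown; Loc4→Uptown.
South Co.'s best replies: Uptown→Loc1; Midtown→Loc3; Downtown→Loc1.
Only (Downtown, Loc1) has each player best-responding; Nash payoffs (5, 10).
South Co. earns 10 sequentially versus 10 at the Nash outcome: unchanged.

unchanged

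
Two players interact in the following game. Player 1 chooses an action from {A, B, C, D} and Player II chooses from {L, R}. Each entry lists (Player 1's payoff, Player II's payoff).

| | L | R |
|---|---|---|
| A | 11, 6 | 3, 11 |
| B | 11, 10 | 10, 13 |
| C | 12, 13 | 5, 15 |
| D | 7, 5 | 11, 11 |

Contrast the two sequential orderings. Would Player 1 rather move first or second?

second

If Player 1 leads: Player II's best replies are A→R, B→R, C→R, D→R; Player 1's induced payoffs 3, 10, 5, 11; outcome (D, R), payoffs (11, 11).
If Player II leads: Player 1's best replies are L→C, R→D; Player II's induced payoffs 13, 11; outcome (C, L), payoffs (12, 13).
Player 1 gets 11 moving first and 12 moving second, so Player 1 prefers to move second.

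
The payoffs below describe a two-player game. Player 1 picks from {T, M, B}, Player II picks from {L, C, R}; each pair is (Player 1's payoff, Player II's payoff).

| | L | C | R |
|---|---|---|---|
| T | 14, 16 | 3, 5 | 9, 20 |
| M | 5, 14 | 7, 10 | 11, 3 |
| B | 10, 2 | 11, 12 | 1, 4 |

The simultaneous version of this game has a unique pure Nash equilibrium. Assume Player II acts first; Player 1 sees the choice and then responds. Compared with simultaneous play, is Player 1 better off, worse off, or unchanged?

Solve by backward induction (Player II leads).
- L: Player 1 compares 14, 5, 10 and picks T; Player II would get 16.
- C: Player 1 compares 3, 7, 11 and picks B; Player II would get 12.
- R: Player 1 compares 9, 11, 1 and picks M; Player II would get 3.
Among 16, 12, 3, the best is 16 at L. Subgame-perfect outcome: (T, L) with payoffs (14, 16).
For the simultaneous game, intersect best replies.
Player 1's best replies: L→T; C→B; R→M.
Player II's best replies: T→R; M→L; B→C.
Only (B, C) has each player best-responding; Nash payoffs (11, 12).
Player 1 earns 14 sequentially versus 11 at the Nash outcome: better off.

better off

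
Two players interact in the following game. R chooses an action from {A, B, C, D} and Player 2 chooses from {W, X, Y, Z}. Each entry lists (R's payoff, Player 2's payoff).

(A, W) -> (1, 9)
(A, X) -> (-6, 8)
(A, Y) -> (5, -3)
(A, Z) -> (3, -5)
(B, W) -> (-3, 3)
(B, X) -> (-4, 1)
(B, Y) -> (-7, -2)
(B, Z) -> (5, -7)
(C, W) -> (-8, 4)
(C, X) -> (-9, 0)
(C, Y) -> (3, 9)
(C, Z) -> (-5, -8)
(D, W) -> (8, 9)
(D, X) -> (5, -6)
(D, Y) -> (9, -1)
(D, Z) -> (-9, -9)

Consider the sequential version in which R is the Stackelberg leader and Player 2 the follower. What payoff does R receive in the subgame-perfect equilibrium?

Work backward from Player 2's decision.
- A → Player 2 plays W (best of 9, 8, -3, -5); R gets 1.
- B → Player 2 plays W (best of 3, 1, -2, -7); R gets -3.
- C → Player 2 plays Y (best of 4, 0, 9, -8); R gets 3.
- D → Player 2 plays W (best of 9, -6, -1, -9); R gets 8.
Maximizing over 1, -3, 3, 8, R chooses D. Subgame-perfect outcome: (D, W) with payoffs (8, 9).

8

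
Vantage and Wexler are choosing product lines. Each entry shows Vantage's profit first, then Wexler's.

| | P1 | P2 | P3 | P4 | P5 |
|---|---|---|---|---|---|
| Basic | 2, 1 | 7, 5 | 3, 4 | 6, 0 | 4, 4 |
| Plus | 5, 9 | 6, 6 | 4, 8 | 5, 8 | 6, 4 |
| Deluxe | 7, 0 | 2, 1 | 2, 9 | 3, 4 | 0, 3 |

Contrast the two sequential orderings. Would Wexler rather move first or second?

If Vantage leads: Wexler's best replies are Basic→P2, Plus→P1, Deluxe→P3; Vantage's induced payoffs 7, 5, 2; outcome (Basic, P2), payoffs (7, 5).
If Wexler leads: Vantage's best replies are P1→Deluxe, P2→Basic, P3→Plus, P4→Basic, P5→Plus; Wexler's induced payoffs 0, 5, 8, 0, 4; outcome (Plus, P3), payoffs (4, 8).
Wexler gets 8 moving first and 5 moving second, so Wexler prefers to move first.

first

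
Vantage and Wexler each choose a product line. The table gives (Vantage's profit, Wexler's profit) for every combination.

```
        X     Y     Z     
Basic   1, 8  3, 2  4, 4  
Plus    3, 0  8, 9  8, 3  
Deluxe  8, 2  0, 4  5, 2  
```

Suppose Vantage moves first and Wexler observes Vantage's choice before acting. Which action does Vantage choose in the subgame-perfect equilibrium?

Plus

Solve by backward induction (Vantage leads).
- Basic: BR = X, leader payoff 1.
- Plus: BR = Y, leader payoff 8.
- Deluxe: BR = Y, leader payoff 0.
Vantage's induced payoffs are 1, 8, 0, so Vantage commits to Plus. Subgame-perfect outcome: (Plus, Y) with payoffs (8, 9).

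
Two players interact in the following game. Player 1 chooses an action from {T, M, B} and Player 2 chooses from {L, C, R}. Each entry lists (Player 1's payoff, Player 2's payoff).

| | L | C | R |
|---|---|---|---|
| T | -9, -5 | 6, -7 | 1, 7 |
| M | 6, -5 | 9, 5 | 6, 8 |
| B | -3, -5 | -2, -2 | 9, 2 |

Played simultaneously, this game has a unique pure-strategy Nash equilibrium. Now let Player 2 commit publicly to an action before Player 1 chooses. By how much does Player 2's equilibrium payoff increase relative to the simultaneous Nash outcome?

3

Backward induction with Player 2 moving first.
- L: Player 1 compares -9, 6, -3 and picks M; Player 2 would get -5.
- C: Player 1 compares 6, 9, -2 and picks M; Player 2 would get 5.
- R: Player 1 compares 1, 6, 9 and picks B; Player 2 would get 2.
Maximizing over -5, 5, 2, Player 2 chooses C. Subgame-perfect outcome: (M, C) with payoffs (9, 5).
Under simultaneous play:
Player 1's best replies: L→M; C→M; R→B.
Player 2's best replies: T→R; M→R; B→R.
Only (B, R) has each player best-responding; Nash payoffs (9, 2).
Player 2's commitment gain: 5 − 2 = 3.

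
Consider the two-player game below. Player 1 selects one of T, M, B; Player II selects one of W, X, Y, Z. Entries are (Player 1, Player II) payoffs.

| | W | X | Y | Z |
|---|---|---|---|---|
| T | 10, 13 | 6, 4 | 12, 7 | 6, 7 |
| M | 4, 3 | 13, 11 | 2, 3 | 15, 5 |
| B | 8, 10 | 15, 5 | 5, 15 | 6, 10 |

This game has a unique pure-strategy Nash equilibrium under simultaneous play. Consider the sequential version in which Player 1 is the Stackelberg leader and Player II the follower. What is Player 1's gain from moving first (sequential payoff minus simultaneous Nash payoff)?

3

Work backward from Player II's decision.
- T → Player II plays W (best of 13, 4, 7, 7); Player 1 gets 10.
- M → Player II plays X (best of 3, 11, 3, 5); Player 1 gets 13.
- B → Player II plays Y (best of 10, 5, 15, 10); Player 1 gets 5.
Player 1's induced payoffs are 10, 13, 5, so Player 1 commits to M. Subgame-perfect outcome: (M, X) with payoffs (13, 11).
For the simultaneous game, intersect best replies.
Player 1's best replies: W→T; X→B; Y→T; Z→M.
Player II's best replies: T→W; M→X; B→Y.
Only (T, W) has each player best-responding; Nash payoffs (10, 13).
Player 1's commitment gain: 13 − 10 = 3.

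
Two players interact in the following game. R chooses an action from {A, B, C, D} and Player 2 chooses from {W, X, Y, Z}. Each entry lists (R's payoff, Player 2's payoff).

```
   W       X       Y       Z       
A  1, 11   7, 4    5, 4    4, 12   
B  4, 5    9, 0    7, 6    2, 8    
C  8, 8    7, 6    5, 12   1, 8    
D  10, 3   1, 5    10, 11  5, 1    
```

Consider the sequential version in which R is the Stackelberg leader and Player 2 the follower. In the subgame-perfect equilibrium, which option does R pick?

Solve by backward induction (R leads).
- A: Player 2 compares 11, 4, 4, 12 and picks Z; R would get 4.
- B: Player 2 compares 5, 0, 6, 8 and picks Z; R would get 2.
- C: Player 2 compares 8, 6, 12, 8 and picks Y; R would get 5.
- D: Player 2 compares 3, 5, 11, 1 and picks Y; R would get 10.
Maximizing over 4, 2, 5, 10, R chooses D. Subgame-perfect outcome: (D, Y) with payoffs (10, 11).

D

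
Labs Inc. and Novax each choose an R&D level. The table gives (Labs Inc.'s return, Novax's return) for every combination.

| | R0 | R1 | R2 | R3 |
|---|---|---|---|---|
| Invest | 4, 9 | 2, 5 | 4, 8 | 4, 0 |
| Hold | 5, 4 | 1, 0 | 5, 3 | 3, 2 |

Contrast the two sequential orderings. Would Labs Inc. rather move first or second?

If Labs Inc. leads: Novax's best replies are Invest→R0, Hold→R0; Labs Inc.'s induced payoffs 4, 5; outcome (Hold, R0), payoffs (5, 4).
If Novax leads: Labs Inc.'s best replies are R0→Hold, R1→Invest, R2→Hold, R3→Invest; Novax's induced payoffs 4, 5, 3, 0; outcome (Invest, R1), payoffs (2, 5).
Labs Inc. gets 5 moving first and 2 moving second, so Labs Inc. prefers to move first.

first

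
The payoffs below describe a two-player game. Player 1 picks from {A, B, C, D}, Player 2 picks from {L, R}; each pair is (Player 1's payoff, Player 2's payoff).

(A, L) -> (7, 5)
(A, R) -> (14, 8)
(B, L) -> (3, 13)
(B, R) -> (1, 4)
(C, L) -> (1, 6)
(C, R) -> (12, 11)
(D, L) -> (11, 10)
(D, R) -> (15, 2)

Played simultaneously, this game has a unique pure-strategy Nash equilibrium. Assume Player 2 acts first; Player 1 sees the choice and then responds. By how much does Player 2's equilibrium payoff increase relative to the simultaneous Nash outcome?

Backward induction with Player 2 moving first.
- L → Player 1 plays D (best of 7, 3, 1, 11); Player 2 gets 10.
- R → Player 1 plays D (best of 14, 1, 12, 15); Player 2 gets 2.
Player 2's induced payoffs are 10, 2, so Player 2 commits to L. Subgame-perfect outcome: (D, L) with payoffs (11, 10).
Now find the simultaneous Nash equilibrium.
Player 1's best replies: L→D; R→D.
Player 2's best replies: A→R; B→L; C→R; D→L.
Only (D, L) has each player best-responding; Nash payoffs (11, 10).
Player 2's commitment gain: 10 − 10 = 0.

0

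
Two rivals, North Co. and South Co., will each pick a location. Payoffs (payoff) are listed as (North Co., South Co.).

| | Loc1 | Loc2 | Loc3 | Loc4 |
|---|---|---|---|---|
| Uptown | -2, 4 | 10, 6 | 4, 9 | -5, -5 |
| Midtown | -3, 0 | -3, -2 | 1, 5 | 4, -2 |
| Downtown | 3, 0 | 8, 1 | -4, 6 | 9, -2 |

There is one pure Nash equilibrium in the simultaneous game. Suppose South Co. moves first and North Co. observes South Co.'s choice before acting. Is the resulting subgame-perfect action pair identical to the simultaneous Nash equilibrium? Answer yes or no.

Work backward from North Co.'s decision.
- Loc1: BR = Downtown, leader payoff 0.
- Loc2: BR = Uptown, leader payoff 6.
- Loc3: BR = Uptown, leader payoff 9.
- Loc4: BR = Downtown, leader payoff -2.
Among 0, 6, 9, -2, the best is 9 at Loc3. Subgame-perfect outcome: (Uptown, Loc3) with payoffs (4, 9).
Under simultaneous play:
North Co.'s best replies: Loc1→Downtown; Loc2→Uptown; Loc3→Uptown; Loc4→Downtown.
South Co.'s best replies: Uptown→Loc3; Midtown→Loc3; Downtown→Loc3.
The unique mutual best reply is (Uptown, Loc3), giving (4, 9).
Sequential outcome (Uptown, Loc3) coincides with the Nash profile (Uptown, Loc3).

yes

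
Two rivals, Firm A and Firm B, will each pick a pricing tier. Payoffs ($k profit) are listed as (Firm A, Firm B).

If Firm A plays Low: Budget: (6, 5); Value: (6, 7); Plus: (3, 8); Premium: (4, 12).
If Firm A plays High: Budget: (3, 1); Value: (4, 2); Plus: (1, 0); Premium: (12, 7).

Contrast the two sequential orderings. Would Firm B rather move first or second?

first

If Firm A leads: Firm B's best replies are Low→Premium, High→Premium; Firm A's induced payoffs 4, 12; outcome (High, Premium), payoffs (12, 7).
If Firm B leads: Firm A's best replies are Budget→Low, Value→Low, Plus→Low, Premium→High; Firm B's induced payoffs 5, 7, 8, 7; outcome (Low, Plus), payoffs (3, 8).
Firm B gets 8 moving first and 7 moving second, so Firm B prefers to move first.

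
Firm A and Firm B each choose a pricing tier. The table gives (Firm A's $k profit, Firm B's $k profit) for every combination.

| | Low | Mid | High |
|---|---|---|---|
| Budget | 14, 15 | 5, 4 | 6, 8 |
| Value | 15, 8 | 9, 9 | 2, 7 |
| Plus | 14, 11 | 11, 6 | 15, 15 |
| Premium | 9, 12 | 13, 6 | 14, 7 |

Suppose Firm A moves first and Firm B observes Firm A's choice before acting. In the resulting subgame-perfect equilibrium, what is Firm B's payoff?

15

Solve by backward induction (Firm A leads).
- Budget: BR = Low, leader payoff 14.
- Value: BR = Mid, leader payoff 9.
- Plus: BR = High, leader payoff 15.
- Premium: BR = Low, leader payoff 9.
Maximizing over 14, 9, 15, 9, Firm A chooses Plus. Subgame-perfect outcome: (Plus, High) with payoffs (15, 15).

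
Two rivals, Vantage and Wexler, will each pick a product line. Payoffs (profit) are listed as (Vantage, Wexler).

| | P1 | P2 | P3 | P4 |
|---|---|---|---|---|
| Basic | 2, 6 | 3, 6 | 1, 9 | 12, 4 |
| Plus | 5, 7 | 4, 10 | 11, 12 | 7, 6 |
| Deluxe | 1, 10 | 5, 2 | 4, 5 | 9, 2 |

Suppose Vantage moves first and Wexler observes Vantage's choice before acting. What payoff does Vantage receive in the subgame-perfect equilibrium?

11

Work backward from Wexler's decision.
- Basic → Wexler plays P3 (best of 6, 6, 9, 4); Vantage gets 1.
- Plus → Wexler plays P3 (best of 7, 10, 12, 6); Vantage gets 11.
- Deluxe → Wexler plays P1 (best of 10, 2, 5, 2); Vantage gets 1.
Vantage's induced payoffs are 1, 11, 1, so Vantage commits to Plus. Subgame-perfect outcome: (Plus, P3) with payoffs (11, 12).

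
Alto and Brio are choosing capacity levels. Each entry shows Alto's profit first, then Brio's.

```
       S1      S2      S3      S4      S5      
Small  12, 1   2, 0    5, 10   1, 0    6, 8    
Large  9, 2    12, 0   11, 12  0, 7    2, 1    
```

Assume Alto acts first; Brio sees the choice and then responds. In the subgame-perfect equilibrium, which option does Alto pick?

Solve by backward induction (Alto leads).
- Small: BR = S3, leader payoff 5.
- Large: BR = S3, leader payoff 11.
Among 5, 11, the best is 11 at Large. Subgame-perfect outcome: (Large, S3) with payoffs (11, 12).

Large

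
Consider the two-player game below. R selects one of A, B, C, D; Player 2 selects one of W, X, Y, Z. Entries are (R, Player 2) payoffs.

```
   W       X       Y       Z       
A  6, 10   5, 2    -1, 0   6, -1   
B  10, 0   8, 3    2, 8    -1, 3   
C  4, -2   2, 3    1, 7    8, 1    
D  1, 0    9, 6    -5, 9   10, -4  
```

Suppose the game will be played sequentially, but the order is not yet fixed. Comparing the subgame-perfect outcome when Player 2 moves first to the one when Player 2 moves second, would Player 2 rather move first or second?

If R leads: Player 2's best replies are A→W, B→Y, C→Y, D→Y; R's induced payoffs 6, 2, 1, -5; outcome (A, W), payoffs (6, 10).
If Player 2 leads: R's best replies are W→B, X→D, Y→B, Z→D; Player 2's induced payoffs 0, 6, 8, -4; outcome (B, Y), payoffs (2, 8).
Player 2 gets 8 moving first and 10 moving second, so Player 2 prefers to move second.

second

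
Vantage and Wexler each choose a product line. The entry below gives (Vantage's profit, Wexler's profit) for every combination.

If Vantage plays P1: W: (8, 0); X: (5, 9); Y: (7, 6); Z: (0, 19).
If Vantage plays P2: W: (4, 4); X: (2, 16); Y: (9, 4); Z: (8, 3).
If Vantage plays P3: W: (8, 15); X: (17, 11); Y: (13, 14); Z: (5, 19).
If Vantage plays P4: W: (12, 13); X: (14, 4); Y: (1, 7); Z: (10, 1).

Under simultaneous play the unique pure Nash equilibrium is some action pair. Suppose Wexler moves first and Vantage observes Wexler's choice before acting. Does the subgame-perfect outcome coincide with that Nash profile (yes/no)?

Vantage best-responds to each possible Wexler move:
- W: Vantage compares 8, 4, 8, 12 and picks P4; Wexler would get 13.
- X: Vantage compares 5, 2, 17, 14 and picks P3; Wexler would get 11.
- Y: Vantage compares 7, 9, 13, 1 and picks P3; Wexler would get 14.
- Z: Vantage compares 0, 8, 5, 10 and picks P4; Wexler would get 1.
Wexler's induced payoffs are 13, 11, 14, 1, so Wexler commits to Y. Subgame-perfect outcome: (P3, Y) with payoffs (13, 14).
For the simultaneous game, intersect best replies.
Vantage's best replies: W→P4; X→P3; Y→P3; Z→P4.
Wexler's best replies: P1→Z; P2→X; P3→Z; P4→W.
Only (P4, W) has each player best-responding; Nash payoffs (12, 13).
Sequential outcome (P3, Y) differs from the Nash profile (P4, W).

no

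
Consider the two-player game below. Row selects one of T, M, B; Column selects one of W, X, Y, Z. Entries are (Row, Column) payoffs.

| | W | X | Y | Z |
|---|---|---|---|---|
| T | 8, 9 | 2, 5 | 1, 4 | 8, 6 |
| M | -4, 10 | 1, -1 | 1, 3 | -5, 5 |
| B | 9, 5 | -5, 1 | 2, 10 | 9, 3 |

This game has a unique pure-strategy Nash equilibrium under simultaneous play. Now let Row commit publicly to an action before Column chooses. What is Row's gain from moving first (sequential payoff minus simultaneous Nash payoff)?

6

Work backward from Column's decision.
- T → Column plays W (best of 9, 5, 4, 6); Row gets 8.
- M → Column plays W (best of 10, -1, 3, 5); Row gets -4.
- B → Column plays Y (best of 5, 1, 10, 3); Row gets 2.
Row's induced payoffs are 8, -4, 2, so Row commits to T. Subgame-perfect outcome: (T, W) with payoffs (8, 9).
Now find the simultaneous Nash equilibrium.
Row's best replies: W→B; X→T; Y→B; Z→B.
Column's best replies: T→W; M→W; B→Y.
The unique mutual best reply is (B, Y), giving (2, 10).
Row's commitment gain: 8 − 2 = 6.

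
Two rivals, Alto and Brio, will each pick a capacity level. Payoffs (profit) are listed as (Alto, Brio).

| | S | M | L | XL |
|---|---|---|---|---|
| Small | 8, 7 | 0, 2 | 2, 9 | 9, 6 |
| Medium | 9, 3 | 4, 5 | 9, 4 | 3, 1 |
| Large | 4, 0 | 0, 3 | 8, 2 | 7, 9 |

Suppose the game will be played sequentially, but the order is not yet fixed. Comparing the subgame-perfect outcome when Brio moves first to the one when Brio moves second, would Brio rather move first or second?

second

If Alto leads: Brio's best replies are Small→L, Medium→M, Large→XL; Alto's induced payoffs 2, 4, 7; outcome (Large, XL), payoffs (7, 9).
If Brio leads: Alto's best replies are S→Medium, M→Medium, L→Medium, XL→Small; Brio's induced payoffs 3, 5, 4, 6; outcome (Small, XL), payoffs (9, 6).
Brio gets 6 moving first and 9 moving second, so Brio prefers to move second.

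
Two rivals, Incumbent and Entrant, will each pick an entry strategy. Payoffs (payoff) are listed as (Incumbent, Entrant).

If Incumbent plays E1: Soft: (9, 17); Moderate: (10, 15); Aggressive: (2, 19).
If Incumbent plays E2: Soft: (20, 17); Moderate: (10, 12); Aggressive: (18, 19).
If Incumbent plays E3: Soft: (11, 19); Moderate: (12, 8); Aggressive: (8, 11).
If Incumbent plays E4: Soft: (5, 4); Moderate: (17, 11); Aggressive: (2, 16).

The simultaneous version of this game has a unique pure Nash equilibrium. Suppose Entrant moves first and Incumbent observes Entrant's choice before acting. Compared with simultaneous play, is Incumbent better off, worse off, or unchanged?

Work backward from Incumbent's decision.
- Soft: BR = E2, leader payoff 17.
- Moderate: BR = E4, leader payoff 11.
- Aggressive: BR = E2, leader payoff 19.
Maximizing over 17, 11, 19, Entrant chooses Aggressive. Subgame-perfect outcome: (E2, Aggressive) with payoffs (18, 19).
Under simultaneous play:
Incumbent's best replies: Soft→E2; Moderate→E4; Aggressive→E2.
Entrant's best replies: E1→Aggressive; E2→Aggressive; E3→Soft; E4→Aggressive.
The unique mutual best reply is (E2, Aggressive), giving (18, 19).
Incumbent earns 18 sequentially versus 18 at the Nash outcome: unchanged.

unchanged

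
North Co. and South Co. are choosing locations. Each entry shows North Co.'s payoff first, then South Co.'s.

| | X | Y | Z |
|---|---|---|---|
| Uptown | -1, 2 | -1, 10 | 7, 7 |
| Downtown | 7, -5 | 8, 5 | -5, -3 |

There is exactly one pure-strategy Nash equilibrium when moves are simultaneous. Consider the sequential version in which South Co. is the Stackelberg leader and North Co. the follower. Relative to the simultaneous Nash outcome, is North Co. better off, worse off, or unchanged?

worse off

Solve by backward induction (South Co. leads).
- X → North Co. plays Downtown (best of -1, 7); South Co. gets -5.
- Y → North Co. plays Downtown (best of -1, 8); South Co. gets 5.
- Z → North Co. plays Uptown (best of 7, -5); South Co. gets 7.
Maximizing over -5, 5, 7, South Co. chooses Z. Subgame-perfect outcome: (Uptown, Z) with payoffs (7, 7).
For the simultaneous game, intersect best replies.
North Co.'s best replies: X→Downtown; Y→Downtown; Z→Uptown.
South Co.'s best replies: Uptown→Y; Downtown→Y.
The unique mutual best reply is (Downtown, Y), giving (8, 5).
North Co. earns 7 sequentially versus 8 at the Nash outcome: worse off.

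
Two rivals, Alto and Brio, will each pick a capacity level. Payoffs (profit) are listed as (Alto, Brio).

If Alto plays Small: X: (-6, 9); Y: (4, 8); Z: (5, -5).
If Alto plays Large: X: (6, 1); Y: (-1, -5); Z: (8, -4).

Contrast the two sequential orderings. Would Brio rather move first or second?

first

If Alto leads: Brio's best replies are Small→X, Large→X; Alto's induced payoffs -6, 6; outcome (Large, X), payoffs (6, 1).
If Brio leads: Alto's best replies are X→Large, Y→Small, Z→Large; Brio's induced payoffs 1, 8, -4; outcome (Small, Y), payoffs (4, 8).
Brio gets 8 moving first and 1 moving second, so Brio prefers to move first.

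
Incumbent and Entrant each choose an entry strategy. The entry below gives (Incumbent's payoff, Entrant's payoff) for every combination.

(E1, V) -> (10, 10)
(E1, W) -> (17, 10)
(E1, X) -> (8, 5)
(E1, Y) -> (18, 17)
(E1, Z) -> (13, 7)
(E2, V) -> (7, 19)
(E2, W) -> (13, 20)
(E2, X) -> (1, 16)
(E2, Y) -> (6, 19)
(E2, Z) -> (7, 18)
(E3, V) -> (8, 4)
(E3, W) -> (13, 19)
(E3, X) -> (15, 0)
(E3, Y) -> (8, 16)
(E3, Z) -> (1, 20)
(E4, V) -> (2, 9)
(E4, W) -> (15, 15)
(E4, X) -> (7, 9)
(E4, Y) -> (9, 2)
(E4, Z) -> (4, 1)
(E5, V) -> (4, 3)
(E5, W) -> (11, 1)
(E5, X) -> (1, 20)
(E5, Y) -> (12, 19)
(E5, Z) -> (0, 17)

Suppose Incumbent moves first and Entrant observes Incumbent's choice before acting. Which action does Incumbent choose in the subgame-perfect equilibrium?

E1

Backward induction with Incumbent moving first.
- E1: Entrant compares 10, 10, 5, 17, 7 and picks Y; Incumbent would get 18.
- E2: Entrant compares 19, 20, 16, 19, 18 and picks W; Incumbent would get 13.
- E3: Entrant compares 4, 19, 0, 16, 20 and picks Z; Incumbent would get 1.
- E4: Entrant compares 9, 15, 9, 2, 1 and picks W; Incumbent would get 15.
- E5: Entrant compares 3, 1, 20, 19, 17 and picks X; Incumbent would get 1.
Maximizing over 18, 13, 1, 15, 1, Incumbent chooses E1. Subgame-perfect outcome: (E1, Y) with payoffs (18, 17).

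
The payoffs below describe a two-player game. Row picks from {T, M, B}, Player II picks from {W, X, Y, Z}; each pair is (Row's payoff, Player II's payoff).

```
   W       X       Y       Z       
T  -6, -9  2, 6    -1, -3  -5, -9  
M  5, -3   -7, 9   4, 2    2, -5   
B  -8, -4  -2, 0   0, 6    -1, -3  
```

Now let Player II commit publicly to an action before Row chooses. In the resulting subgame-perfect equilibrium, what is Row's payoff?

2

Row best-responds to each possible Player II move:
- W: Row compares -6, 5, -8 and picks M; Player II would get -3.
- X: Row compares 2, -7, -2 and picks T; Player II would get 6.
- Y: Row compares -1, 4, 0 and picks M; Player II would get 2.
- Z: Row compares -5, 2, -1 and picks M; Player II would get -5.
Player II's induced payoffs are -3, 6, 2, -5, so Player II commits to X. Subgame-perfect outcome: (T, X) with payoffs (2, 6).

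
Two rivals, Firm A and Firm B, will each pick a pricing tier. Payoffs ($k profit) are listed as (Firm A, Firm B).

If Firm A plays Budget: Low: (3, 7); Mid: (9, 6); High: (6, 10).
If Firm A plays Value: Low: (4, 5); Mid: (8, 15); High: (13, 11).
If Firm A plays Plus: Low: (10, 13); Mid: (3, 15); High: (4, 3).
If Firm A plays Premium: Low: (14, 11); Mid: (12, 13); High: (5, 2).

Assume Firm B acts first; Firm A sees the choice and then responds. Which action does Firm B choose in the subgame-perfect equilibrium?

Work backward from Firm A's decision.
- Low → Firm A plays Premium (best of 3, 4, 10, 14); Firm B gets 11.
- Mid → Firm A plays Premium (best of 9, 8, 3, 12); Firm B gets 13.
- High → Firm A plays Value (best of 6, 13, 4, 5); Firm B gets 11.
Among 11, 13, 11, the best is 13 at Mid. Subgame-perfect outcome: (Premium, Mid) with payoffs (12, 13).

Mid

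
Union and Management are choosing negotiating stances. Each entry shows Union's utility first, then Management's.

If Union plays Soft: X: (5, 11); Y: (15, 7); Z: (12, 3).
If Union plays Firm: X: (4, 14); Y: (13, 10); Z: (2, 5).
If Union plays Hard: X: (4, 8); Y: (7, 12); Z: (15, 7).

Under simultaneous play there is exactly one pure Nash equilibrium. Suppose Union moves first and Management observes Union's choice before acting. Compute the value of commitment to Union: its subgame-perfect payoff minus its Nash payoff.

Backward induction with Union moving first.
- Soft: BR = X, leader payoff 5.
- Firm: BR = X, leader payoff 4.
- Hard: BR = Y, leader payoff 7.
Maximizing over 5, 4, 7, Union chooses Hard. Subgame-perfect outcome: (Hard, Y) with payoffs (7, 12).
Under simultaneous play:
Union's best replies: X→Soft; Y→Soft; Z→Hard.
Management's best replies: Soft→X; Firm→X; Hard→Y.
Only (Soft, X) has each player best-responding; Nash payoffs (5, 11).
Union's commitment gain: 7 − 5 = 2.

2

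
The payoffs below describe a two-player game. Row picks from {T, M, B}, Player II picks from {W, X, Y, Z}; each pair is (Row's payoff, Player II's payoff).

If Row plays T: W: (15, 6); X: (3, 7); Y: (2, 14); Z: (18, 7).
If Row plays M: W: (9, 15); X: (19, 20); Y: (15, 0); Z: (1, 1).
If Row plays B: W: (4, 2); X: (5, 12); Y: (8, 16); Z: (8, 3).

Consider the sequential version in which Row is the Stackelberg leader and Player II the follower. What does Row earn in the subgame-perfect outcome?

19

Work backward from Player II's decision.
- T: Player II compares 6, 7, 14, 7 and picks Y; Row would get 2.
- M: Player II compares 15, 20, 0, 1 and picks X; Row would get 19.
- B: Player II compares 2, 12, 16, 3 and picks Y; Row would get 8.
Among 2, 19, 8, the best is 19 at M. Subgame-perfect outcome: (M, X) with payoffs (19, 20).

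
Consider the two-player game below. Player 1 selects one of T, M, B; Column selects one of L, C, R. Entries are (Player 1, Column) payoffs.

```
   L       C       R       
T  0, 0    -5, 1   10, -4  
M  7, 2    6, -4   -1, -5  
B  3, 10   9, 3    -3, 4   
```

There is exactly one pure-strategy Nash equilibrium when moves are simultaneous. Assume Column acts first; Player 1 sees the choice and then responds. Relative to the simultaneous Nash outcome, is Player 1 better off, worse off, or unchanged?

better off

Work backward from Player 1's decision.
- L: BR = M, leader payoff 2.
- C: BR = B, leader payoff 3.
- R: BR = T, leader payoff -4.
Among 2, 3, -4, the best is 3 at C. Subgame-perfect outcome: (B, C) with payoffs (9, 3).
For the simultaneous game, intersect best replies.
Player 1's best replies: L→M; C→B; R→T.
Column's best replies: T→C; M→L; B→L.
The unique mutual best reply is (M, L), giving (7, 2).
Player 1 earns 9 sequentially versus 7 at the Nash outcome: better off.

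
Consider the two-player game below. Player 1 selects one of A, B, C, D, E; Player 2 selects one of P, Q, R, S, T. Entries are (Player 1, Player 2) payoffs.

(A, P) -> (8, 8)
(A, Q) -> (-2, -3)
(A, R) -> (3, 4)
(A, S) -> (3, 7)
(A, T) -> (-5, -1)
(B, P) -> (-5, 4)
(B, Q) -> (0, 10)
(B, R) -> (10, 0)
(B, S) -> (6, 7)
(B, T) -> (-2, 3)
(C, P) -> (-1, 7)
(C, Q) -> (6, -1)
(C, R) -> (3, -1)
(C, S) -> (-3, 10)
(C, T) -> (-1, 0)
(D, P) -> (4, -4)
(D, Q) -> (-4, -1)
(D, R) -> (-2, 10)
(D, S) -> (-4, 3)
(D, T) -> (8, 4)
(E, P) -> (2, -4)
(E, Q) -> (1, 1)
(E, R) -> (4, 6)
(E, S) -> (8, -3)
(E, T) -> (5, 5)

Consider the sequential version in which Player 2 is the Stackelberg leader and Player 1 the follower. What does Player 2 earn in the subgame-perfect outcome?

Work backward from Player 1's decision.
- P → Player 1 plays A (best of 8, -5, -1, 4, 2); Player 2 gets 8.
- Q → Player 1 plays C (best of -2, 0, 6, -4, 1); Player 2 gets -1.
- R → Player 1 plays B (best of 3, 10, 3, -2, 4); Player 2 gets 0.
- S → Player 1 plays E (best of 3, 6, -3, -4, 8); Player 2 gets -3.
- T → Player 1 plays D (best of -5, -2, -1, 8, 5); Player 2 gets 4.
Player 2's induced payoffs are 8, -1, 0, -3, 4, so Player 2 commits to P. Subgame-perfect outcome: (A, P) with payoffs (8, 8).

8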